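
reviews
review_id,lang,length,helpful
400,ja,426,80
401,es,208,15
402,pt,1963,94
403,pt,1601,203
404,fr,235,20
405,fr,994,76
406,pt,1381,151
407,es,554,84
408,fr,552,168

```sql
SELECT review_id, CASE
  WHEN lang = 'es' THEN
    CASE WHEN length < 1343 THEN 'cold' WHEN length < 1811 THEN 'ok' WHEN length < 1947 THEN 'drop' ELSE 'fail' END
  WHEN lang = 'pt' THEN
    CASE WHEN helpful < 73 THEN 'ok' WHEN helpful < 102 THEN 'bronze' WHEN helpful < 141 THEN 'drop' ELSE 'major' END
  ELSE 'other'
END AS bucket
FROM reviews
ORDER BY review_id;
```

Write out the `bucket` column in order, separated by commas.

review_id=400: lang='ja' → outer ELSE → other
review_id=401: lang='es' → inner[length < 1343] → cold
review_id=402: lang='pt' → inner[helpful < 102] → bronze
review_id=403: lang='pt' → inner[ELSE] → major
review_id=404: lang='fr' → outer ELSE → other
review_id=405: lang='fr' → outer ELSE → other
review_id=406: lang='pt' → inner[ELSE] → major
review_id=407: lang='es' → inner[length < 1343] → cold
review_id=408: lang='fr' → outer ELSE → other

other, cold, bronze, major, other, other, major, cold, other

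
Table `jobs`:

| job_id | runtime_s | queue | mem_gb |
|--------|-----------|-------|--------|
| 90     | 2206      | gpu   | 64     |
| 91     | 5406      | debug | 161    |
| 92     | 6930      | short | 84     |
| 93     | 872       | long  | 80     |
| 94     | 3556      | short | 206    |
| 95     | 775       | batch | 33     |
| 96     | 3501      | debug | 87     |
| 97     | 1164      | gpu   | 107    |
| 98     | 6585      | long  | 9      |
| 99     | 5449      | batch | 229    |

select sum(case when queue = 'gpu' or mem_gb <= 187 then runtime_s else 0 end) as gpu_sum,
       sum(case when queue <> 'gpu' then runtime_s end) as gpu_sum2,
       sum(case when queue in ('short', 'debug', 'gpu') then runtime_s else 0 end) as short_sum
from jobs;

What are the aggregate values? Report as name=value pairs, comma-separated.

[gpu_sum: queue = 'gpu' or mem_gb <= 187]
job_id=90: ✓ → 2206
job_id=91: ✓ → 5406
job_id=92: ✓ → 6930
job_id=93: ✓ → 872
job_id=94: ✗
job_id=95: ✓ → 775
job_id=96: ✓ → 3501
job_id=97: ✓ → 1164
job_id=98: ✓ → 6585
job_id=99: ✗
gpu_sum = 2206 + 5406 + 6930 + 872 + 775 + 3501 + 1164 + 6585 = 27439
—
[gpu_sum2: queue <> 'gpu']
job_id=90: ✗
job_id=91: ✓ → 5406
job_id=92: ✓ → 6930
job_id=93: ✓ → 872
job_id=94: ✓ → 3556
job_id=95: ✓ → 775
job_id=96: ✓ → 3501
job_id=97: ✗
job_id=98: ✓ → 6585
job_id=99: ✓ → 5449
gpu_sum2 = 5406 + 6930 + 872 + 3556 + 775 + 3501 + 6585 + 5449 = 33074
—
[short_sum: queue in ('short', 'debug', 'gpu')]
job_id=90: ✓ → 2206
job_id=91: ✓ → 5406
job_id=92: ✓ → 6930
job_id=93: ✗
job_id=94: ✓ → 3556
job_id=95: ✗
job_id=96: ✓ → 3501
job_id=97: ✓ → 1164
job_id=98: ✗
job_id=99: ✗
short_sum = 2206 + 5406 + 6930 + 3556 + 3501 + 1164 = 22763

gpu_sum=27439, gpu_sum2=33074, short_sum=22763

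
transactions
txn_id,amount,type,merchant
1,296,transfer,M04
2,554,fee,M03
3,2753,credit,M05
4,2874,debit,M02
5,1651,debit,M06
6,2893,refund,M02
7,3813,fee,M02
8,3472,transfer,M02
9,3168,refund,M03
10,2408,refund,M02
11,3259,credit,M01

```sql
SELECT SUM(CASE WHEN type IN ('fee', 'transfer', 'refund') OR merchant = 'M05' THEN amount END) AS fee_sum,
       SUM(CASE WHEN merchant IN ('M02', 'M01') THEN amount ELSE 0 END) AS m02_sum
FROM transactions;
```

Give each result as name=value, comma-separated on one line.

fee_sum=19357, m02_sum=18719

[fee_sum: type IN ('fee', 'transfer', 'refund') OR merchant = 'M05']
txn_id=1: ✓ → 296
txn_id=2: ✓ → 554
txn_id=3: ✓ → 2753
txn_id=4: ✗
txn_id=5: ✗
txn_id=6: ✓ → 2893
txn_id=7: ✓ → 3813
txn_id=8: ✓ → 3472
txn_id=9: ✓ → 3168
txn_id=10: ✓ → 2408
txn_id=11: ✗
fee_sum = 296 + 554 + 2753 + 2893 + 3813 + 3472 + 3168 + 2408 = 19357
—
[m02_sum: merchant IN ('M02', 'M01')]
txn_id=1: ✗
txn_id=2: ✗
txn_id=3: ✗
txn_id=4: ✓ → 2874
txn_id=5: ✗
txn_id=6: ✓ → 2893
txn_id=7: ✓ → 3813
txn_id=8: ✓ → 3472
txn_id=9: ✗
txn_id=10: ✓ → 2408
txn_id=11: ✓ → 3259
m02_sum = 2874 + 2893 + 3813 + 3472 + 2408 + 3259 = 18719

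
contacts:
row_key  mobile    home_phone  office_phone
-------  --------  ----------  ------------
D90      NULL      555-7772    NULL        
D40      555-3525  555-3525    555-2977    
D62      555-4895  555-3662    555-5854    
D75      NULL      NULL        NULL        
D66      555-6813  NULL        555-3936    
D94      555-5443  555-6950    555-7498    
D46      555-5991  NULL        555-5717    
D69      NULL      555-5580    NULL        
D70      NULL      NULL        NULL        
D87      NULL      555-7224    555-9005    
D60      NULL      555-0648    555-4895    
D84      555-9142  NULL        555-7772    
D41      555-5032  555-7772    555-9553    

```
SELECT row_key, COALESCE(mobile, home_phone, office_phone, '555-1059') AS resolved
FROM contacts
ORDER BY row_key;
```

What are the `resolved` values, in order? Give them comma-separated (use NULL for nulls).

555-3525, 555-5032, 555-5991, 555-0648, 555-4895, 555-6813, 555-5580, 555-1059, 555-1059, 555-9142, 555-7224, 555-7772, 555-5443

row_key=D40: mobile=555-3525 → 555-3525
row_key=D41: mobile=555-5032 → 555-5032
row_key=D46: mobile=555-5991 → 555-5991
row_key=D60: mobile=NULL, home_phone=555-0648 → 555-0648
row_key=D62: mobile=555-4895 → 555-4895
row_key=D66: mobile=555-6813 → 555-6813
row_key=D69: mobile=NULL, home_phone=555-5580 → 555-5580
row_key=D70: mobile=NULL, home_phone=NULL, office_phone=NULL, → literal 555-1059 → 555-1059
row_key=D75: mobile=NULL, home_phone=NULL, office_phone=NULL, → literal 555-1059 → 555-1059
row_key=D84: mobile=555-9142 → 555-9142
row_key=D87: mobile=NULL, home_phone=555-7224 → 555-7224
row_key=D90: mobile=NULL, home_phone=555-7772 → 555-7772
row_key=D94: mobile=555-5443 → 555-5443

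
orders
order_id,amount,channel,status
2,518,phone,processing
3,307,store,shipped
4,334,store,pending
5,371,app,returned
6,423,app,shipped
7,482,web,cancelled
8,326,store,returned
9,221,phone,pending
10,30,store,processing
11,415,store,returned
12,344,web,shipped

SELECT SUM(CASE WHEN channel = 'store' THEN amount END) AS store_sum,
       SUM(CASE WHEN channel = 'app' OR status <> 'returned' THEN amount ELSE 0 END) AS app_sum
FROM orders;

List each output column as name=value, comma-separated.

store_sum=1412, app_sum=3030

[store_sum: channel = 'store']
order_id=2: ✗
order_id=3: ✓ → 307
order_id=4: ✓ → 334
order_id=5: ✗
order_id=6: ✗
order_id=7: ✗
order_id=8: ✓ → 326
order_id=9: ✗
order_id=10: ✓ → 30
order_id=11: ✓ → 415
order_id=12: ✗
store_sum = 307 + 334 + 326 + 30 + 415 = 1412
—
[app_sum: channel = 'app' OR status <> 'returned']
order_id=2: ✓ → 518
order_id=3: ✓ → 307
order_id=4: ✓ → 334
order_id=5: ✓ → 371
order_id=6: ✓ → 423
order_id=7: ✓ → 482
order_id=8: ✗
order_id=9: ✓ → 221
order_id=10: ✓ → 30
order_id=11: ✗
order_id=12: ✓ → 344
app_sum = 518 + 307 + 334 + 371 + 423 + 482 + 221 + 30 + 344 = 3030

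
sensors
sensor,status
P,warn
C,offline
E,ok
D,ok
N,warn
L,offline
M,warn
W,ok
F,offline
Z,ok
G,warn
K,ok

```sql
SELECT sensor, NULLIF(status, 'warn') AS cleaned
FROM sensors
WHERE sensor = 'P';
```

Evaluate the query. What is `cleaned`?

sensor = P: status=warn.
status=warn vs warn: equal → NULL

NULL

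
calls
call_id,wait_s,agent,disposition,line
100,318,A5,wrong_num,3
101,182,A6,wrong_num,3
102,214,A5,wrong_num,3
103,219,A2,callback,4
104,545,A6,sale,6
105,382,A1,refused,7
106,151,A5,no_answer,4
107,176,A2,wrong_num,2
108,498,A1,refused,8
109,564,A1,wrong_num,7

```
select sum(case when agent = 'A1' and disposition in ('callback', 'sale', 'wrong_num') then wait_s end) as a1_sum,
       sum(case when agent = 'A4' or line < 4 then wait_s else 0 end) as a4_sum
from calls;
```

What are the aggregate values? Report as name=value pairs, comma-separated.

[a1_sum: agent = 'A1' and disposition in ('callback', 'sale', 'wrong_num')]
call_id=100: ✗
call_id=101: ✗
call_id=102: ✗
call_id=103: ✗
call_id=104: ✗
call_id=105: ✗
call_id=106: ✗
call_id=107: ✗
call_id=108: ✗
call_id=109: ✓ → 564
a1_sum = 564
—
[a4_sum: agent = 'A4' or line < 4]
call_id=100: ✓ → 318
call_id=101: ✓ → 182
call_id=102: ✓ → 214
call_id=103: ✗
call_id=104: ✗
call_id=105: ✗
call_id=106: ✗
call_id=107: ✓ → 176
call_id=108: ✗
call_id=109: ✗
a4_sum = 318 + 182 + 214 + 176 = 890

a1_sum=564, a4_sum=890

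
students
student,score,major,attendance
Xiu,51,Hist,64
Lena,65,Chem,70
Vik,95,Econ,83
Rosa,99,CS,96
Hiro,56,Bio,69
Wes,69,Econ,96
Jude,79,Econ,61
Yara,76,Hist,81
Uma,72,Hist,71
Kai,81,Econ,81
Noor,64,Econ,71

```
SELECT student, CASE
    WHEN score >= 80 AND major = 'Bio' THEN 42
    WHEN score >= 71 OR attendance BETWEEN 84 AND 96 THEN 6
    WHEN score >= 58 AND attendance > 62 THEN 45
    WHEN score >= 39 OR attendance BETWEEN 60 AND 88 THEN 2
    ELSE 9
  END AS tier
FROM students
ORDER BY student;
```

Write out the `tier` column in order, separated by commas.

2, 6, 6, 45, 45, 6, 6, 6, 6, 2, 6

student=Hiro: score >= 39 OR attendance BETWEEN 60 AND 88 → 2
student=Jude: score >= 71 OR attendance BETWEEN 84 AND 96 → 6
student=Kai: score >= 71 OR attendance BETWEEN 84 AND 96 → 6
student=Lena: score >= 58 AND attendance > 62 → 45
student=Noor: score >= 58 AND attendance > 62 → 45
student=Rosa: score >= 71 OR attendance BETWEEN 84 AND 96 → 6
student=Uma: score >= 71 OR attendance BETWEEN 84 AND 96 → 6
student=Vik: score >= 71 OR attendance BETWEEN 84 AND 96 → 6
student=Wes: score >= 71 OR attendance BETWEEN 84 AND 96 → 6
student=Xiu: score >= 39 OR attendance BETWEEN 60 AND 88 → 2
student=Yara: score >= 71 OR attendance BETWEEN 84 AND 96 → 6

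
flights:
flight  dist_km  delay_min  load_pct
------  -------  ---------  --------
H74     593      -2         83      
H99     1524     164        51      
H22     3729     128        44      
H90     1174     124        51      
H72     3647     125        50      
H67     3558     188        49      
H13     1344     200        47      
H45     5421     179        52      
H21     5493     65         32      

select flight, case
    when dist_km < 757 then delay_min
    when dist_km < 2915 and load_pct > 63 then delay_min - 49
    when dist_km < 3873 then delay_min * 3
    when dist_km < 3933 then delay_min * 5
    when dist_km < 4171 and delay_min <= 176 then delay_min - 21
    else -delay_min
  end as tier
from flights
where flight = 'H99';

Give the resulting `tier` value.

flight = H99: dist_km=1524, delay_min=164, load_pct=51.
dist_km < 757 → false
dist_km < 2915 and load_pct > 63 → false
dist_km < 3873 → true → 492

492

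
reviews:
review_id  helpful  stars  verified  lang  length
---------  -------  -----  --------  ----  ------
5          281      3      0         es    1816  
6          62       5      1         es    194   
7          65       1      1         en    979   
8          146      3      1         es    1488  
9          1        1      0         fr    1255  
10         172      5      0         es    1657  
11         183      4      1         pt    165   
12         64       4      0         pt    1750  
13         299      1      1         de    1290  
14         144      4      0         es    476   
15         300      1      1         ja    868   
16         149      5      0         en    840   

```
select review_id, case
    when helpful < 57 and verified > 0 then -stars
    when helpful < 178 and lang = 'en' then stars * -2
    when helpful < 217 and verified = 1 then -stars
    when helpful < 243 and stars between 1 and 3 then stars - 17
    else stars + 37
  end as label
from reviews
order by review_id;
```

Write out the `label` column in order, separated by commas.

review_id=5: ELSE → 40
review_id=6: helpful < 217 and verified = 1 → -5
review_id=7: helpful < 178 and lang = 'en' → -2
review_id=8: helpful < 217 and verified = 1 → -3
review_id=9: helpful < 243 and stars between 1 and 3 → -16
review_id=10: ELSE → 42
review_id=11: helpful < 217 and verified = 1 → -4
review_id=12: ELSE → 41
review_id=13: ELSE → 38
review_id=14: ELSE → 41
review_id=15: ELSE → 38
review_id=16: helpful < 178 and lang = 'en' → -10

40, -5, -2, -3, -16, 42, -4, 41, 38, 41, 38, -10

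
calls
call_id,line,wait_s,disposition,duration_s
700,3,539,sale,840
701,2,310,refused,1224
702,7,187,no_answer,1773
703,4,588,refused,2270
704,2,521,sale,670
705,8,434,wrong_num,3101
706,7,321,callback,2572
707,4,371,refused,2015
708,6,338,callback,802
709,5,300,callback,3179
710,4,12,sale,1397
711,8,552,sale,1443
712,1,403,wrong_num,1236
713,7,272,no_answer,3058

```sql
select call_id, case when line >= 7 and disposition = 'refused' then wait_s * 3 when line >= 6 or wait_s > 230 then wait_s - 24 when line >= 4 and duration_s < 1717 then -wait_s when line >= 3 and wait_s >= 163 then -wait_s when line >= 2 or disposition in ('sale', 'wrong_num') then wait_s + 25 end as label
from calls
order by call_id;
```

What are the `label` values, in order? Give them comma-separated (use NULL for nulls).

515, 286, 163, 564, 497, 410, 297, 347, 314, 276, -12, 528, 379, 248

call_id=700: line >= 6 or wait_s > 230 → 515
call_id=701: line >= 6 or wait_s > 230 → 286
call_id=702: line >= 6 or wait_s > 230 → 163
call_id=703: line >= 6 or wait_s > 230 → 564
call_id=704: line >= 6 or wait_s > 230 → 497
call_id=705: line >= 6 or wait_s > 230 → 410
call_id=706: line >= 6 or wait_s > 230 → 297
call_id=707: line >= 6 or wait_s > 230 → 347
call_id=708: line >= 6 or wait_s > 230 → 314
call_id=709: line >= 6 or wait_s > 230 → 276
call_id=710: line >= 4 and duration_s < 1717 → -12
call_id=711: line >= 6 or wait_s > 230 → 528
call_id=712: line >= 6 or wait_s > 230 → 379
call_id=713: line >= 6 or wait_s > 230 → 248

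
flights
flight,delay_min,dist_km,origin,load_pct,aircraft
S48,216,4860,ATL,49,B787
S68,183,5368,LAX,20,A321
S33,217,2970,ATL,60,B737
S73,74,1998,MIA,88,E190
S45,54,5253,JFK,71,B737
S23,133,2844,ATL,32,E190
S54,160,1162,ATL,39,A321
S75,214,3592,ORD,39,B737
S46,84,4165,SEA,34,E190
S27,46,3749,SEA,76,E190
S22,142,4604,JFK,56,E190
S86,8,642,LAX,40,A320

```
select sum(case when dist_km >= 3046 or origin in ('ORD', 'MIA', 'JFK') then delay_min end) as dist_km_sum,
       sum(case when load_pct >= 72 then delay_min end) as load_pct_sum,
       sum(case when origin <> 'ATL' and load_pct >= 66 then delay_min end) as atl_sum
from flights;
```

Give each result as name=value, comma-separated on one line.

dist_km_sum=1013, load_pct_sum=120, atl_sum=174

[dist_km_sum: dist_km >= 3046 or origin in ('ORD', 'MIA', 'JFK')]
flight=S48: ✓ → 216
flight=S68: ✓ → 183
flight=S33: ✗
flight=S73: ✓ → 74
flight=S45: ✓ → 54
flight=S23: ✗
flight=S54: ✗
flight=S75: ✓ → 214
flight=S46: ✓ → 84
flight=S27: ✓ → 46
flight=S22: ✓ → 142
flight=S86: ✗
dist_km_sum = 216 + 183 + 74 + 54 + 214 + 84 + 46 + 142 = 1013
—
[load_pct_sum: load_pct >= 72]
flight=S48: ✗
flight=S68: ✗
flight=S33: ✗
flight=S73: ✓ → 74
flight=S45: ✗
flight=S23: ✗
flight=S54: ✗
flight=S75: ✗
flight=S46: ✗
flight=S27: ✓ → 46
flight=S22: ✗
flight=S86: ✗
load_pct_sum = 74 + 46 = 120
—
[atl_sum: origin <> 'ATL' and load_pct >= 66]
flight=S48: ✗
flight=S68: ✗
flight=S33: ✗
flight=S73: ✓ → 74
flight=S45: ✓ → 54
flight=S23: ✗
flight=S54: ✗
flight=S75: ✗
flight=S46: ✗
flight=S27: ✓ → 46
flight=S22: ✗
flight=S86: ✗
atl_sum = 74 + 54 + 46 = 174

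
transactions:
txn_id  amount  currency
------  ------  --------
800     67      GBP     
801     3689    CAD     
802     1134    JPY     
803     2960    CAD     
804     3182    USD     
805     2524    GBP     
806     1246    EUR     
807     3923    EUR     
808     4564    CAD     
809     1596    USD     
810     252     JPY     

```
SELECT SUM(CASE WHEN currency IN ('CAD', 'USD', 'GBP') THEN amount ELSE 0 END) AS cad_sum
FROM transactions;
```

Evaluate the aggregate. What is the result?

18582

txn_id=800: ✓ → 67
txn_id=801: ✓ → 3689
txn_id=802: ✗
txn_id=803: ✓ → 2960
txn_id=804: ✓ → 3182
txn_id=805: ✓ → 2524
txn_id=806: ✗
txn_id=807: ✗
txn_id=808: ✓ → 4564
txn_id=809: ✓ → 1596
txn_id=810: ✗
cad_sum = 67 + 3689 + 2960 + 3182 + 2524 + 4564 + 1596 = 18582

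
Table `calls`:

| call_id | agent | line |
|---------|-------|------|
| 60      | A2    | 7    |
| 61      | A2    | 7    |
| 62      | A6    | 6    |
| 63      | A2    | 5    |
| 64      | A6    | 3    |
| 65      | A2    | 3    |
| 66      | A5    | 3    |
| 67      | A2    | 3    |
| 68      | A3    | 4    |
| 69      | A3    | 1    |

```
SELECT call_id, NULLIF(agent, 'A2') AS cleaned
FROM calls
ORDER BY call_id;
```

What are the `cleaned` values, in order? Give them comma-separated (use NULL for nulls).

NULL, NULL, A6, NULL, A6, NULL, A5, NULL, A3, A3

call_id=60: agent=A2 vs A2: equal → NULL
call_id=61: agent=A2 vs A2: equal → NULL
call_id=62: agent=A6 vs A2: differ → A6
call_id=63: agent=A2 vs A2: equal → NULL
call_id=64: agent=A6 vs A2: differ → A6
call_id=65: agent=A2 vs A2: equal → NULL
call_id=66: agent=A5 vs A2: differ → A5
call_id=67: agent=A2 vs A2: equal → NULL
call_id=68: agent=A3 vs A2: differ → A3
call_id=69: agent=A3 vs A2: differ → A3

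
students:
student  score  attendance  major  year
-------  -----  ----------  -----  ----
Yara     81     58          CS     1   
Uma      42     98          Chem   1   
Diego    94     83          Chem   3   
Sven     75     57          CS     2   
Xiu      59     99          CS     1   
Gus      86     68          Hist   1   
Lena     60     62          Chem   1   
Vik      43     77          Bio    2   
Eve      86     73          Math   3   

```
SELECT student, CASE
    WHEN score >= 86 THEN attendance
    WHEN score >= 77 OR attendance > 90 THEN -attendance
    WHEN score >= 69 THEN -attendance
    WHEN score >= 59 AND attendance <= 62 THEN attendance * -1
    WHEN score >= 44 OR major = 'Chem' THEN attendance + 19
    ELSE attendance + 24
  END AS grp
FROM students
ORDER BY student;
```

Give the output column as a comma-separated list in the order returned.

83, 73, 68, -62, -57, -98, 101, -99, -58

student=Diego: score >= 86 → 83
student=Eve: score >= 86 → 73
student=Gus: score >= 86 → 68
student=Lena: score >= 59 AND attendance <= 62 → -62
student=Sven: score >= 69 → -57
student=Uma: score >= 77 OR attendance > 90 → -98
student=Vik: ELSE → 101
student=Xiu: score >= 77 OR attendance > 90 → -99
student=Yara: score >= 77 OR attendance > 90 → -58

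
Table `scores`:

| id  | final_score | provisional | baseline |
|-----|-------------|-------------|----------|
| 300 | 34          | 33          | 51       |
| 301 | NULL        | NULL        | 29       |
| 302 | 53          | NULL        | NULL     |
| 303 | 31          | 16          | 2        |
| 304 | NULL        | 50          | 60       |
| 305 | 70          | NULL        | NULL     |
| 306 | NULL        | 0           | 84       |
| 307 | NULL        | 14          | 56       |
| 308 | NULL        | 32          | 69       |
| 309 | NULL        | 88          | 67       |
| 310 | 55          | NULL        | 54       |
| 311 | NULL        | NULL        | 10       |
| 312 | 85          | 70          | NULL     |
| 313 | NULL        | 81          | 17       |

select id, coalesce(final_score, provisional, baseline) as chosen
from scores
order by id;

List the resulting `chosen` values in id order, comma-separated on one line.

34, 29, 53, 31, 50, 70, 0, 14, 32, 88, 55, 10, 85, 81

id=300: final_score=34 → 34
id=301: final_score=NULL, provisional=NULL, baseline=29 → 29
id=302: final_score=53 → 53
id=303: final_score=31 → 31
id=304: final_score=NULL, provisional=50 → 50
id=305: final_score=70 → 70
id=306: final_score=NULL, provisional=0 → 0
id=307: final_score=NULL, provisional=14 → 14
id=308: final_score=NULL, provisional=32 → 32
id=309: final_score=NULL, provisional=88 → 88
id=310: final_score=55 → 55
id=311: final_score=NULL, provisional=NULL, baseline=10 → 10
id=312: final_score=85 → 85
id=313: final_score=NULL, provisional=81 → 81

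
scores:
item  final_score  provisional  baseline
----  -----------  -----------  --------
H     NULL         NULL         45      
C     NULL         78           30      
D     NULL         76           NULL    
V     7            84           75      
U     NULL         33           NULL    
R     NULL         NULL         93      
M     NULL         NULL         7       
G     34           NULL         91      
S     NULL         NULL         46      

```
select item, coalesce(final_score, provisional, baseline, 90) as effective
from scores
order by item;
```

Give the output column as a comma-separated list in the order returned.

78, 76, 34, 45, 7, 93, 46, 33, 7

item=C: final_score=NULL, provisional=78 → 78
item=D: final_score=NULL, provisional=76 → 76
item=G: final_score=34 → 34
item=H: final_score=NULL, provisional=NULL, baseline=45 → 45
item=M: final_score=NULL, provisional=NULL, baseline=7 → 7
item=R: final_score=NULL, provisional=NULL, baseline=93 → 93
item=S: final_score=NULL, provisional=NULL, baseline=46 → 46
item=U: final_score=NULL, provisional=33 → 33
item=V: final_score=7 → 7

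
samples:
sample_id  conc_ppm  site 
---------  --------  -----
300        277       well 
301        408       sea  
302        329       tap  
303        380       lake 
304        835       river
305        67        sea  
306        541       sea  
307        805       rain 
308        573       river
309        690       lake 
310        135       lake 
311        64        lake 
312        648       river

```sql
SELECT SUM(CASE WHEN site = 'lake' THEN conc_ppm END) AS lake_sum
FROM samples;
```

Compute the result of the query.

1269

sample_id=300: ✗
sample_id=301: ✗
sample_id=302: ✗
sample_id=303: ✓ → 380
sample_id=304: ✗
sample_id=305: ✗
sample_id=306: ✗
sample_id=307: ✗
sample_id=308: ✗
sample_id=309: ✓ → 690
sample_id=310: ✓ → 135
sample_id=311: ✓ → 64
sample_id=312: ✗
lake_sum = 380 + 690 + 135 + 64 = 1269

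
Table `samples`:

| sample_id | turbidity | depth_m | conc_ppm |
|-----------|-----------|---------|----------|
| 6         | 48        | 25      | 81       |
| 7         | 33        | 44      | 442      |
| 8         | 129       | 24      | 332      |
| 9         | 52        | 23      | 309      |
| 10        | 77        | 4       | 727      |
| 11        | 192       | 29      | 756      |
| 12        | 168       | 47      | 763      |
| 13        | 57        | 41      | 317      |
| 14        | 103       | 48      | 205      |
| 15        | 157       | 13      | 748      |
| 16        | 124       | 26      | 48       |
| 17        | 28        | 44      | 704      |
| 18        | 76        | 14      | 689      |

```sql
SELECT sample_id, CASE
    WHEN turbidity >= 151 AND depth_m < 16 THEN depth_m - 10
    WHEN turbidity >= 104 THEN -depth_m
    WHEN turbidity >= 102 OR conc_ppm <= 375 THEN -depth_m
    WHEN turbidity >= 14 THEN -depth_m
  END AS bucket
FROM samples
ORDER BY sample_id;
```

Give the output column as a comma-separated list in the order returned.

sample_id=6: turbidity >= 102 OR conc_ppm <= 375 → -25
sample_id=7: turbidity >= 14 → -44
sample_id=8: turbidity >= 104 → -24
sample_id=9: turbidity >= 102 OR conc_ppm <= 375 → -23
sample_id=10: turbidity >= 14 → -4
sample_id=11: turbidity >= 104 → -29
sample_id=12: turbidity >= 104 → -47
sample_id=13: turbidity >= 102 OR conc_ppm <= 375 → -41
sample_id=14: turbidity >= 102 OR conc_ppm <= 375 → -48
sample_id=15: turbidity >= 151 AND depth_m < 16 → 3
sample_id=16: turbidity >= 104 → -26
sample_id=17: turbidity >= 14 → -44
sample_id=18: turbidity >= 14 → -14

-25, -44, -24, -23, -4, -29, -47, -41, -48, 3, -26, -44, -14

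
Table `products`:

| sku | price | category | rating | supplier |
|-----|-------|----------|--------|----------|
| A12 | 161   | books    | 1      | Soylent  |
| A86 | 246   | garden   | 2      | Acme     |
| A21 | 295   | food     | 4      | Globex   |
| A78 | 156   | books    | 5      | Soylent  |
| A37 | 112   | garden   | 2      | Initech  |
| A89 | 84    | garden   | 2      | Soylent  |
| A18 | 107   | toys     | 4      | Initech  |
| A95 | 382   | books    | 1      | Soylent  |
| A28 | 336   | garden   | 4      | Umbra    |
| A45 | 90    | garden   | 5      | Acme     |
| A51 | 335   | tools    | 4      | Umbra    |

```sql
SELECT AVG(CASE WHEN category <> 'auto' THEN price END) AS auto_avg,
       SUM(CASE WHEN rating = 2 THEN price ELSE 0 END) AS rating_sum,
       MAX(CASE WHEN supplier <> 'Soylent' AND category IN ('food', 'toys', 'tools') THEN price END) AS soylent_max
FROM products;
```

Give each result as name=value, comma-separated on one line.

[auto_avg: category <> 'auto']
sku=A12: ✓ → 161
sku=A86: ✓ → 246
sku=A21: ✓ → 295
sku=A78: ✓ → 156
sku=A37: ✓ → 112
sku=A89: ✓ → 84
sku=A18: ✓ → 107
sku=A95: ✓ → 382
sku=A28: ✓ → 336
sku=A45: ✓ → 90
sku=A51: ✓ → 335
auto_avg = (161 + 246 + 295 + 156 + 112 + 84 + 107 + 382 + 336 + 90 + 335) / 11 = 209.4545454545
—
[rating_sum: rating = 2]
sku=A12: ✗
sku=A86: ✓ → 246
sku=A21: ✗
sku=A78: ✗
sku=A37: ✓ → 112
sku=A89: ✓ → 84
sku=A18: ✗
sku=A95: ✗
sku=A28: ✗
sku=A45: ✗
sku=A51: ✗
rating_sum = 246 + 112 + 84 = 442
—
[soylent_max: supplier <> 'Soylent' AND category IN ('food', 'toys', 'tools')]
sku=A12: ✗
sku=A86: ✗
sku=A21: ✓ → 295
sku=A78: ✗
sku=A37: ✗
sku=A89: ✗
sku=A18: ✓ → 107
sku=A95: ✗
sku=A28: ✗
sku=A45: ✗
sku=A51: ✓ → 335
soylent_max = MAX(295, 107, 335) = 335

auto_avg=209.4545454545, rating_sum=442, soylent_max=335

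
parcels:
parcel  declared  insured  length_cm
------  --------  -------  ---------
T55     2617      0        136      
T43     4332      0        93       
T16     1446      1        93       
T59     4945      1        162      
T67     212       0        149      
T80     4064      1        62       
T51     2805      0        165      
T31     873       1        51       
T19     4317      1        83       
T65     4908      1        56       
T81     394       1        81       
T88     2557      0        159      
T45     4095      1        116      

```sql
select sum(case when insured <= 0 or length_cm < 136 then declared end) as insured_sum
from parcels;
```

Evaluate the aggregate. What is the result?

32620

parcel=T55: ✓ → 2617
parcel=T43: ✓ → 4332
parcel=T16: ✓ → 1446
parcel=T59: ✗
parcel=T67: ✓ → 212
parcel=T80: ✓ → 4064
parcel=T51: ✓ → 2805
parcel=T31: ✓ → 873
parcel=T19: ✓ → 4317
parcel=T65: ✓ → 4908
parcel=T81: ✓ → 394
parcel=T88: ✓ → 2557
parcel=T45: ✓ → 4095
insured_sum = 2617 + 4332 + 1446 + 212 + 4064 + 2805 + 873 + 4317 + 4908 + 394 + 2557 + 4095 = 32620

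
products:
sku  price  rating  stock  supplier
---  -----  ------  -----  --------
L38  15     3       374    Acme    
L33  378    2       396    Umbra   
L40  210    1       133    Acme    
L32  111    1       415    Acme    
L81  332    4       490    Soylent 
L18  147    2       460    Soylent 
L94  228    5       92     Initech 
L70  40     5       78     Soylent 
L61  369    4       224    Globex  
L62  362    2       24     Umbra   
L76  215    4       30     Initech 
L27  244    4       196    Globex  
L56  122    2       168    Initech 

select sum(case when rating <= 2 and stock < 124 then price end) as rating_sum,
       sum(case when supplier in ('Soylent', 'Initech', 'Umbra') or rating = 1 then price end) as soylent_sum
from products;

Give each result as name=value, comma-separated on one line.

[rating_sum: rating <= 2 and stock < 124]
sku=L38: ✗
sku=L33: ✗
sku=L40: ✗
sku=L32: ✗
sku=L81: ✗
sku=L18: ✗
sku=L94: ✗
sku=L70: ✗
sku=L61: ✗
sku=L62: ✓ → 362
sku=L76: ✗
sku=L27: ✗
sku=L56: ✗
rating_sum = 362
—
[soylent_sum: supplier in ('Soylent', 'Initech', 'Umbra') or rating = 1]
sku=L38: ✗
sku=L33: ✓ → 378
sku=L40: ✓ → 210
sku=L32: ✓ → 111
sku=L81: ✓ → 332
sku=L18: ✓ → 147
sku=L94: ✓ → 228
sku=L70: ✓ → 40
sku=L61: ✗
sku=L62: ✓ → 362
sku=L76: ✓ → 215
sku=L27: ✗
sku=L56: ✓ → 122
soylent_sum = 378 + 210 + 111 + 332 + 147 + 228 + 40 + 362 + 215 + 122 = 2145

rating_sum=362, soylent_sum=2145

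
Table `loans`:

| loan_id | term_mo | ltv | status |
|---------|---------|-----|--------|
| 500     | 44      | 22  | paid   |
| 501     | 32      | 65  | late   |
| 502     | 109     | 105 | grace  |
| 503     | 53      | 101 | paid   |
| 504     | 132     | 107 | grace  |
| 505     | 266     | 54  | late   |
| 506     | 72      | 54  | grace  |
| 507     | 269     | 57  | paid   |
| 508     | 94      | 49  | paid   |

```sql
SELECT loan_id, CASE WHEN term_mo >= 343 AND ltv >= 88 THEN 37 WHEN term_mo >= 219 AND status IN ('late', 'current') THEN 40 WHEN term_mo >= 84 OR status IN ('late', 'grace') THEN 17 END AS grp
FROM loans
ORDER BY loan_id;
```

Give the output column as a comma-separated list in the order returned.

NULL, 17, 17, NULL, 17, 40, 17, 17, 17

loan_id=500: (no match → NULL) → NULL
loan_id=501: term_mo >= 84 OR status IN ('late', 'grace') → 17
loan_id=502: term_mo >= 84 OR status IN ('late', 'grace') → 17
loan_id=503: (no match → NULL) → NULL
loan_id=504: term_mo >= 84 OR status IN ('late', 'grace') → 17
loan_id=505: term_mo >= 219 AND status IN ('late', 'current') → 40
loan_id=506: term_mo >= 84 OR status IN ('late', 'grace') → 17
loan_id=507: term_mo >= 84 OR status IN ('late', 'grace') → 17
loan_id=508: term_mo >= 84 OR status IN ('late', 'grace') → 17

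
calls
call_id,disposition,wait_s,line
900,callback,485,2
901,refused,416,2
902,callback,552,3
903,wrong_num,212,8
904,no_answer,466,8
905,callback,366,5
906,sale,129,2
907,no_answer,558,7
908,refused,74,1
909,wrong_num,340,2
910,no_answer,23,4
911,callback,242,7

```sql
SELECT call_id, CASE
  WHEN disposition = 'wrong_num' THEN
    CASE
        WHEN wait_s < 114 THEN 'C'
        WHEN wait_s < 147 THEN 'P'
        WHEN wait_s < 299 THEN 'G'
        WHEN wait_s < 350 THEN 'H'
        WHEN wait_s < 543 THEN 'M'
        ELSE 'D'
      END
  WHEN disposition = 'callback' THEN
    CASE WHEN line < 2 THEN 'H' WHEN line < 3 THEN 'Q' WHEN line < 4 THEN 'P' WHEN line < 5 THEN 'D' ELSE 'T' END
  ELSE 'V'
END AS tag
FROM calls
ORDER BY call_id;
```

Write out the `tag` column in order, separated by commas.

Q, V, P, G, V, T, V, V, V, H, V, T

call_id=900: disposition='callback' → inner[line < 3] → Q
call_id=901: disposition='refused' → outer ELSE → V
call_id=902: disposition='callback' → inner[line < 4] → P
call_id=903: disposition='wrong_num' → inner[wait_s < 299] → G
call_id=904: disposition='no_answer' → outer ELSE → V
call_id=905: disposition='callback' → inner[ELSE] → T
call_id=906: disposition='sale' → outer ELSE → V
call_id=907: disposition='no_answer' → outer ELSE → V
call_id=908: disposition='refused' → outer ELSE → V
call_id=909: disposition='wrong_num' → inner[wait_s < 350] → H
call_id=910: disposition='no_answer' → outer ELSE → V
call_id=911: disposition='callback' → inner[ELSE] → T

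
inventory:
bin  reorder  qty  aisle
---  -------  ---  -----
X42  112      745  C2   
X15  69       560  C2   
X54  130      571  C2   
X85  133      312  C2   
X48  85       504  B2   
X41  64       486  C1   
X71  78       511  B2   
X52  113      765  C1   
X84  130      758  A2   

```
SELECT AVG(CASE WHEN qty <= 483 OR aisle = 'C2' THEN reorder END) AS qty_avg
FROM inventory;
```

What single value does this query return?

bin=X42: ✓ → 112
bin=X15: ✓ → 69
bin=X54: ✓ → 130
bin=X85: ✓ → 133
bin=X48: ✗
bin=X41: ✗
bin=X71: ✗
bin=X52: ✗
bin=X84: ✗
qty_avg = (112 + 69 + 130 + 133) / 4 = 111

111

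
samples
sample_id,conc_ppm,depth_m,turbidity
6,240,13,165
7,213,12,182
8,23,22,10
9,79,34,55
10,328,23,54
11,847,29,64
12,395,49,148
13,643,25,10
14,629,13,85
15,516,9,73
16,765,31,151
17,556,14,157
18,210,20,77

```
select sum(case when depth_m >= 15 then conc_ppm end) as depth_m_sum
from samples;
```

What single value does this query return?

sample_id=6: ✗
sample_id=7: ✗
sample_id=8: ✓ → 23
sample_id=9: ✓ → 79
sample_id=10: ✓ → 328
sample_id=11: ✓ → 847
sample_id=12: ✓ → 395
sample_id=13: ✓ → 643
sample_id=14: ✗
sample_id=15: ✗
sample_id=16: ✓ → 765
sample_id=17: ✗
sample_id=18: ✓ → 210
depth_m_sum = 23 + 79 + 328 + 847 + 395 + 643 + 765 + 210 = 3290

3290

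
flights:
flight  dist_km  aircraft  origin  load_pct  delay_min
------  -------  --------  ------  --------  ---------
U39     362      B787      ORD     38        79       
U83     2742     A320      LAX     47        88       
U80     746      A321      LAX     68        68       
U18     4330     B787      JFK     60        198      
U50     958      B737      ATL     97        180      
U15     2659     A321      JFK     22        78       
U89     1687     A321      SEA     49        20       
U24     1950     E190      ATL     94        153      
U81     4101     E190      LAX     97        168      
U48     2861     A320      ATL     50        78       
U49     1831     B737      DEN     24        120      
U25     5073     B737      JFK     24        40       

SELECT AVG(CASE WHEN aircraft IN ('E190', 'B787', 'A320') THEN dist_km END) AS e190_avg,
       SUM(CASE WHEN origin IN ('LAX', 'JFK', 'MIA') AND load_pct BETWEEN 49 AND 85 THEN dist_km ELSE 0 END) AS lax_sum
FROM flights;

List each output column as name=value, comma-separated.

e190_avg=2724.3333333333, lax_sum=5076

[e190_avg: aircraft IN ('E190', 'B787', 'A320')]
flight=U39: ✓ → 362
flight=U83: ✓ → 2742
flight=U80: ✗
flight=U18: ✓ → 4330
flight=U50: ✗
flight=U15: ✗
flight=U89: ✗
flight=U24: ✓ → 1950
flight=U81: ✓ → 4101
flight=U48: ✓ → 2861
flight=U49: ✗
flight=U25: ✗
e190_avg = (362 + 2742 + 4330 + 1950 + 4101 + 2861) / 6 = 2724.3333333333
—
[lax_sum: origin IN ('LAX', 'JFK', 'MIA') AND load_pct BETWEEN 49 AND 85]
flight=U39: ✗
flight=U83: ✗
flight=U80: ✓ → 746
flight=U18: ✓ → 4330
flight=U50: ✗
flight=U15: ✗
flight=U89: ✗
flight=U24: ✗
flight=U81: ✗
flight=U48: ✗
flight=U49: ✗
flight=U25: ✗
lax_sum = 746 + 4330 = 5076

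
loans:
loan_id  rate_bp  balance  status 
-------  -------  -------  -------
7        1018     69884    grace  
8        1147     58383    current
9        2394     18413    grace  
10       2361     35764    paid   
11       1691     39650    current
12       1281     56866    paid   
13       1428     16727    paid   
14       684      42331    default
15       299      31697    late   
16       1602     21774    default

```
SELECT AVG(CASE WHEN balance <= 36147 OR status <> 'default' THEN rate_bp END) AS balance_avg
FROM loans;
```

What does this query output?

loan_id=7: ✓ → 1018
loan_id=8: ✓ → 1147
loan_id=9: ✓ → 2394
loan_id=10: ✓ → 2361
loan_id=11: ✓ → 1691
loan_id=12: ✓ → 1281
loan_id=13: ✓ → 1428
loan_id=14: ✗
loan_id=15: ✓ → 299
loan_id=16: ✓ → 1602
balance_avg = (1018 + 1147 + 2394 + 2361 + 1691 + 1281 + 1428 + 299 + 1602) / 9 = 1469

1469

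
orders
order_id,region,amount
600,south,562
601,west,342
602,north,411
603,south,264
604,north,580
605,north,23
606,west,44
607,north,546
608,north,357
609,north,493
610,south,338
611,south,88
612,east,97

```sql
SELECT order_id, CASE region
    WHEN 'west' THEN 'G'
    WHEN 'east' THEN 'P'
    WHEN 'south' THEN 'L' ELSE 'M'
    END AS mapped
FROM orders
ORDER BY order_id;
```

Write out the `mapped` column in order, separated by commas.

order_id=600: region='south' → L
order_id=601: region='west' → G
order_id=602: ELSE → M
order_id=603: region='south' → L
order_id=604: ELSE → M
order_id=605: ELSE → M
order_id=606: region='west' → G
order_id=607: ELSE → M
order_id=608: ELSE → M
order_id=609: ELSE → M
order_id=610: region='south' → L
order_id=611: region='south' → L
order_id=612: region='east' → P

L, G, M, L, M, M, G, M, M, M, L, L, P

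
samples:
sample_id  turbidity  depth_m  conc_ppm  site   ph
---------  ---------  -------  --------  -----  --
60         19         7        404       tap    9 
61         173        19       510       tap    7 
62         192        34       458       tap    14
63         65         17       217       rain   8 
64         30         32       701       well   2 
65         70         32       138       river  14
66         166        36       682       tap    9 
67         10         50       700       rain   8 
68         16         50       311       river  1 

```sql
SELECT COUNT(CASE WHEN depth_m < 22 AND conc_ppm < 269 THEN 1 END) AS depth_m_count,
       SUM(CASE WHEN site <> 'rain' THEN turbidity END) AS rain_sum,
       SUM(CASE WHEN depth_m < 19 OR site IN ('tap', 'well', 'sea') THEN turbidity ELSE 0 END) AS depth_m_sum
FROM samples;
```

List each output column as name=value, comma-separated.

depth_m_count=1, rain_sum=666, depth_m_sum=645

[depth_m_count: depth_m < 22 AND conc_ppm < 269]
sample_id=60: ✗
sample_id=61: ✗
sample_id=62: ✗
sample_id=63: ✓ → 1
sample_id=64: ✗
sample_id=65: ✗
sample_id=66: ✗
sample_id=67: ✗
sample_id=68: ✗
depth_m_count = COUNT(1) = 1
—
[rain_sum: site <> 'rain']
sample_id=60: ✓ → 19
sample_id=61: ✓ → 173
sample_id=62: ✓ → 192
sample_id=63: ✗
sample_id=64: ✓ → 30
sample_id=65: ✓ → 70
sample_id=66: ✓ → 166
sample_id=67: ✗
sample_id=68: ✓ → 16
rain_sum = 19 + 173 + 192 + 30 + 70 + 166 + 16 = 666
—
[depth_m_sum: depth_m < 19 OR site IN ('tap', 'well', 'sea')]
sample_id=60: ✓ → 19
sample_id=61: ✓ → 173
sample_id=62: ✓ → 192
sample_id=63: ✓ → 65
sample_id=64: ✓ → 30
sample_id=65: ✗
sample_id=66: ✓ → 166
sample_id=67: ✗
sample_id=68: ✗
depth_m_sum = 19 + 173 + 192 + 65 + 30 + 166 = 645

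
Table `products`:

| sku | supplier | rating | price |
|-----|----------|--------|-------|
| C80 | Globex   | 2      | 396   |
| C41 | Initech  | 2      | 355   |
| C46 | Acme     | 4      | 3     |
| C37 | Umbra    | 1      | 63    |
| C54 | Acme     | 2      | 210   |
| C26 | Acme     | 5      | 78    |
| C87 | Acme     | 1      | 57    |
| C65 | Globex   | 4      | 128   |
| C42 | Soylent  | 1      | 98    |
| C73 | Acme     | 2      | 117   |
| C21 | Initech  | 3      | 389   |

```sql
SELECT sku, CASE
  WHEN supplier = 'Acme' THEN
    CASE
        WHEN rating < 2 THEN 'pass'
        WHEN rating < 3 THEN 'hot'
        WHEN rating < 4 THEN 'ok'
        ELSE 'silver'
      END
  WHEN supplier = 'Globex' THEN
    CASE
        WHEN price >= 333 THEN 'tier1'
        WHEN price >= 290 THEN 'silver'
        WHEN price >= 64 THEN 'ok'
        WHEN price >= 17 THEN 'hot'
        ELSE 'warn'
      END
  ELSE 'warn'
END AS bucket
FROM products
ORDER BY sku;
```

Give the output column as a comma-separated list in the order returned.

warn, silver, warn, warn, warn, silver, hot, ok, hot, tier1, pass

sku=C21: supplier='Initech' → outer ELSE → warn
sku=C26: supplier='Acme' → inner[ELSE] → silver
sku=C37: supplier='Umbra' → outer ELSE → warn
sku=C41: supplier='Initech' → outer ELSE → warn
sku=C42: supplier='Soylent' → outer ELSE → warn
sku=C46: supplier='Acme' → inner[ELSE] → silver
sku=C54: supplier='Acme' → inner[rating < 3] → hot
sku=C65: supplier='Globex' → inner[price >= 64] → ok
sku=C73: supplier='Acme' → inner[rating < 3] → hot
sku=C80: supplier='Globex' → inner[price >= 333] → tier1
sku=C87: supplier='Acme' → inner[rating < 2] → pass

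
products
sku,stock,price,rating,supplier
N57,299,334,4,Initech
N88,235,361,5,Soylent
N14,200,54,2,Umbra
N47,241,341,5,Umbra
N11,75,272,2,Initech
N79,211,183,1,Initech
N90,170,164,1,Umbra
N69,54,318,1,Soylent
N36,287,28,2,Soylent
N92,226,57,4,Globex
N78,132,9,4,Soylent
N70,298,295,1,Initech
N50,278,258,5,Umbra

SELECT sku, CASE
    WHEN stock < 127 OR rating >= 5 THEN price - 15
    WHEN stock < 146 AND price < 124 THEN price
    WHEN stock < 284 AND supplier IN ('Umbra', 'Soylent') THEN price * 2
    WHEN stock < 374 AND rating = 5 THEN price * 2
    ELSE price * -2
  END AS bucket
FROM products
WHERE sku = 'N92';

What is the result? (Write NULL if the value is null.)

sku = N92: stock=226, price=57, rating=4, supplier=Globex.
stock < 127 OR rating >= 5 → false
stock < 146 AND price < 124 → false
stock < 284 AND supplier IN ('Umbra', 'Soylent') → false
stock < 374 AND rating = 5 → false
No prior WHEN matched → ELSE → -114

-114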